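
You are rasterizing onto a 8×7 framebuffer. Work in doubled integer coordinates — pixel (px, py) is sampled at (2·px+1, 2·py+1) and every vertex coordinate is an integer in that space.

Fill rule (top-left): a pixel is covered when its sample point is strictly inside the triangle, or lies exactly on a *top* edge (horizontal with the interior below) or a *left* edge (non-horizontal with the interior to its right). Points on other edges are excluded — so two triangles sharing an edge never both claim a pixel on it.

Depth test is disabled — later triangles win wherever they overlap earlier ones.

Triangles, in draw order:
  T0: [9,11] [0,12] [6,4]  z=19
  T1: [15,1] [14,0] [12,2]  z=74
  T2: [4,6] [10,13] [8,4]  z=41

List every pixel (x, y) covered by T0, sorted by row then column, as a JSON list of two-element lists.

T0:
  2·area = 66
  edge (9, 11)→(0, 12): d=(-9,1) right/bottom  bias=-1
  edge (0, 12)→(6, 4): d=(6,-8) top-left  bias=+0
  edge (6, 4)→(9, 11): d=(3,7) right/bottom  bias=-1
    (2,3)@(5, 7): e=[40,10,16] → X
    (3,3)@(7, 7): e=[38,26,2] → X
    (4,3)@(9, 7): e=[36,42,-12] → .
    (1,4)@(3, 9): e=[24,6,36] → X
    (4,4)@(9, 9): e=[18,54,-6] → .
    (0,5)@(1, 11): e=[8,2,56] → X
    (4,5)@(9, 11): e=[0,66,0] → .  [on edge]
    (0,6)@(1, 13): e=[-10,14,62] → .
    (1,6)@(3, 13): e=[-12,30,48] → .
    (2,6)@(5, 13): e=[-14,46,34] → .
    (3,6)@(7, 13): e=[-16,62,20] → .
  covered (9 px):
    . . . . . . . .
    . . . . . . . .
    . . . . . . . .
    . . X X . . . .
    . X X X . . . .
    X X X X . . . .
    . . . . . . . .
T1:
  2·area = 4  (B↔C swapped to make it positive)
  edge (15, 1)→(12, 2): d=(-3,1) right/bottom  bias=-1
  edge (12, 2)→(14, 0): d=(2,-2) top-left  bias=+0
  edge (14, 0)→(15, 1): d=(1,1) right/bottom  bias=-1
    (6,0)@(13, 1): e=[2,0,2] → X  [on edge]
    (7,0)@(15, 1): e=[0,4,0] → .  [on edge]
    (4,1)@(9, 3): e=[0,-4,8] → .  [on edge]
    (5,1)@(11, 3): e=[-2,0,6] → .  [on edge]
    (6,1)@(13, 3): e=[-4,4,4] → .
    (1,2)@(3, 5): e=[0,-12,16] → .  [on edge]
    (4,2)@(9, 5): e=[-6,0,10] → .  [on edge]
    (3,3)@(7, 7): e=[-10,0,14] → .  [on edge]
    (2,4)@(5, 9): e=[-14,0,18] → .  [on edge]
    (1,5)@(3, 11): e=[-18,0,22] → .  [on edge]
    (0,6)@(1, 13): e=[-22,0,26] → .  [on edge]
  covered (1 px):
    . . . . . . X .
    . . . . . . . .
    . . . . . . . .
    . . . . . . . .
    . . . . . . . .
    . . . . . . . .
    . . . . . . . .
T2:
  2·area = 40  (B↔C swapped to make it positive)
  edge (4, 6)→(8, 4): d=(4,-2) top-left  bias=+0
  edge (8, 4)→(10, 13): d=(2,9) right/bottom  bias=-1
  edge (10, 13)→(4, 6): d=(-6,-7) top-left  bias=+0
    (3,2)@(7, 5): e=[2,11,27] → X
    (4,2)@(9, 5): e=[6,-7,41] → .
    (2,3)@(5, 7): e=[6,33,1] → X
    (4,3)@(9, 7): e=[14,-3,29] → .
    (2,4)@(5, 9): e=[14,37,-11] → .
    (3,4)@(7, 9): e=[18,19,3] → X
    (4,4)@(9, 9): e=[22,1,17] → X
    (5,4)@(11, 9): e=[26,-17,31] → .
    (3,5)@(7, 11): e=[26,23,-9] → .
    (4,5)@(9, 11): e=[30,5,5] → X
    (5,5)@(11, 11): e=[34,-13,19] → .
    (4,6)@(9, 13): e=[38,9,-7] → .
  covered (6 px):
    . . . . . . . .
    . . . . . . . .
    . . . X . . . .
    . . X X . . . .
    . . . X X . . .
    . . . . X . . .
    . . . . . . . .

Final: [[2,3],[3,3],[1,4],[2,4],[3,4],[0,5],[1,5],[2,5],[3,5]]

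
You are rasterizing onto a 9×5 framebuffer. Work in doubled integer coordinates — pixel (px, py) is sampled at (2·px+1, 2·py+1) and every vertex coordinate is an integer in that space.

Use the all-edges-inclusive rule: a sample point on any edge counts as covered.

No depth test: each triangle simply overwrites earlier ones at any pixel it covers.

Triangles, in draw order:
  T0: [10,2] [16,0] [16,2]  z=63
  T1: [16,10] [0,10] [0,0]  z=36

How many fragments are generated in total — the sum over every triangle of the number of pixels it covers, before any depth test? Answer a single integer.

T0:
  2·area = 12
  edge (10, 2)→(16, 0): d=(6,-2) inclusive
  edge (16, 0)→(16, 2): d=(0,2) inclusive
  edge (16, 2)→(10, 2): d=(-6,0) inclusive
    (6,0)@(13, 1): e=[0,6,6] → █  [on edge]
    (7,0)@(15, 1): e=[4,2,6] → █
    (8,0)@(17, 1): e=[8,-2,6] → ·
    (3,1)@(7, 3): e=[0,18,-6] → ·  [on edge]
    (6,1)@(13, 3): e=[12,6,-6] → ·
    (7,1)@(15, 3): e=[16,2,-6] → ·
    (0,2)@(1, 5): e=[0,30,-18] → ·  [on edge]
  covered (2 px):
    · · · · · · █ █ ·
    · · · · · · · · ·
    · · · · · · · · ·
    · · · · · · · · ·
    · · · · · · · · ·
T1:
  2·area = 160
  edge (16, 10)→(0, 10): d=(-16,0) inclusive
  edge (0, 10)→(0, 0): d=(0,-10) inclusive
  edge (0, 0)→(16, 10): d=(16,10) inclusive
    (0,0)@(1, 1): e=[144,10,6] → █
    (1,0)@(3, 1): e=[144,30,-14] → ·
    (0,1)@(1, 3): e=[112,10,38] → █
    (1,1)@(3, 3): e=[112,30,18] → █
    (2,1)@(5, 3): e=[112,50,-2] → ·
    (0,2)@(1, 5): e=[80,10,70] → █
    (2,2)@(5, 5): e=[80,50,30] → █
    (3,2)@(7, 5): e=[80,70,10] → █
    (4,2)@(9, 5): e=[80,90,-10] → ·
    (0,3)@(1, 7): e=[48,10,102] → █
    (4,3)@(9, 7): e=[48,90,22] → █
    (5,3)@(11, 7): e=[48,110,2] → █
  covered (20 px):
    █ · · · · · · · ·
    █ █ · · · · · · ·
    █ █ █ █ · · · · ·
    █ █ █ █ █ █ · · ·
    █ █ █ █ █ █ █ · ·

Final: 22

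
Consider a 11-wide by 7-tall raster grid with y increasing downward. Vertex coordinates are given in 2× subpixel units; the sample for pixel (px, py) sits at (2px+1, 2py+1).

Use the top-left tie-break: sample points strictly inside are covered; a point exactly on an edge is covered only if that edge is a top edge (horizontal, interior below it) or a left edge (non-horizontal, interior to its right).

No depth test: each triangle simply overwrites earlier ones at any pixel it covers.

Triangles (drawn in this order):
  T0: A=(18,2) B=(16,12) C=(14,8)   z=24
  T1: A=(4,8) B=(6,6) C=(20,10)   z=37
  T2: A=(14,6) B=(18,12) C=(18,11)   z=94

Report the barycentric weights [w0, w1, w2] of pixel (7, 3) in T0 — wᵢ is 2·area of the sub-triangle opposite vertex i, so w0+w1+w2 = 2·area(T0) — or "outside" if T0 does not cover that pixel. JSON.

T0:
  2·area = 28
  edge (18, 2)→(16, 12): d=(-2,10) right/bottom  bias=-1
  edge (16, 12)→(14, 8): d=(-2,-4) top-left  bias=+0
  edge (14, 8)→(18, 2): d=(4,-6) top-left  bias=+0
    (8,2)@(17, 5): e=[4,18,6] → #
    (9,2)@(19, 5): e=[-16,26,18] → ·
    (7,3)@(15, 7): e=[20,6,2] → #
    (8,3)@(17, 7): e=[0,14,14] → ·  [on edge]
    (7,4)@(15, 9): e=[16,2,10] → #
    (8,4)@(17, 9): e=[-4,10,22] → ·
    (7,5)@(15, 11): e=[12,-2,18] → ·
  covered (3 px):
    · · · · · · · · · · ·
    · · · · · · · · · · ·
    · · · · · · · · # · ·
    · · · · · · · # · · ·
    · · · · · · · # · · ·
    · · · · · · · · · · ·
    · · · · · · · · · · ·
T1:
  2·area = 36
  edge (4, 8)→(6, 6): d=(2,-2) top-left  bias=+0
  edge (6, 6)→(20, 10): d=(14,4) right/bottom  bias=-1
  edge (20, 10)→(4, 8): d=(-16,-2) top-left  bias=+0
    (5,0)@(11, 1): e=[0,-90,126] → ·  [on edge]
    (4,1)@(9, 3): e=[0,-54,90] → ·  [on edge]
    (3,2)@(7, 5): e=[0,-18,54] → ·  [on edge]
    (2,3)@(5, 7): e=[0,18,18] → #  [on edge]
    (3,3)@(7, 7): e=[4,10,22] → #
    (4,3)@(9, 7): e=[8,2,26] → #
    (5,3)@(11, 7): e=[12,-6,30] → ·
    (1,4)@(3, 9): e=[0,54,-18] → ·  [on edge]
    (2,4)@(5, 9): e=[4,46,-14] → ·
    (3,4)@(7, 9): e=[8,38,-10] → ·
    (4,4)@(9, 9): e=[12,30,-6] → ·
    (6,4)@(13, 9): e=[20,14,2] → #
    (0,5)@(1, 11): e=[0,90,-54] → ·  [on edge]
  covered (5 px):
    · · · · · · · · · · ·
    · · · · · · · · · · ·
    · · · · · · · · · · ·
    · · # # # · · · · · ·
    · · · · · · # # · · ·
    · · · · · · · · · · ·
    · · · · · · · · · · ·
T2:
  2·area = 4  (B↔C swapped to make it positive)
  edge (14, 6)→(18, 11): d=(4,5) right/bottom  bias=-1
  edge (18, 11)→(18, 12): d=(0,1) right/bottom  bias=-1
  edge (18, 12)→(14, 6): d=(-4,-6) top-left  bias=+0
  covered (0 px):
    · · · · · · · · · · ·
    · · · · · · · · · · ·
    · · · · · · · · · · ·
    · · · · · · · · · · ·
    · · · · · · · · · · ·
    · · · · · · · · · · ·
    · · · · · · · · · · ·

Final: [6,2,20]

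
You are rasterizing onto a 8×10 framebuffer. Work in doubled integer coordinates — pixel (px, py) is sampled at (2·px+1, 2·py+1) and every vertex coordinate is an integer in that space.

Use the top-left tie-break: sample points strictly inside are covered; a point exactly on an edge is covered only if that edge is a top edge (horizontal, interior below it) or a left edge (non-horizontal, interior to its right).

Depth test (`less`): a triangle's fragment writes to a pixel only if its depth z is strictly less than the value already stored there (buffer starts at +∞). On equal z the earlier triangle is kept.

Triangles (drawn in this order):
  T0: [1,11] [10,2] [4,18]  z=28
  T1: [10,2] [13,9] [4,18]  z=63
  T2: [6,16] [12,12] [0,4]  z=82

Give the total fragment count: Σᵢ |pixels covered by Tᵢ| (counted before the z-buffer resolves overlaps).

T0:
  2·area = 90
  edge (1, 11)→(10, 2): d=(9,-9) top-left  bias=+0
  edge (10, 2)→(4, 18): d=(-6,16) right/bottom  bias=-1
  edge (4, 18)→(1, 11): d=(-3,-7) top-left  bias=+0
    (5,0)@(11, 1): e=[0,-10,100] → ·  [on edge]
    (4,1)@(9, 3): e=[0,10,80] → █  [on edge]
    (5,1)@(11, 3): e=[18,-22,94] → ·
    (3,2)@(7, 5): e=[0,30,60] → █  [on edge]
    (4,2)@(9, 5): e=[18,-2,74] → ·
    (2,3)@(5, 7): e=[0,50,40] → █  [on edge]
    (4,3)@(9, 7): e=[36,-14,68] → ·
    (1,4)@(3, 9): e=[0,70,20] → █  [on edge]
    (4,4)@(9, 9): e=[54,-26,62] → ·
    (0,5)@(1, 11): e=[0,90,0] → █  [on edge]
    (3,5)@(7, 11): e=[54,-6,42] → ·
    (0,6)@(1, 13): e=[18,78,-6] → ·
  covered (14 px):
    · · · · · · · ·
    · · · · █ · · ·
    · · · █ · · · ·
    · · █ █ · · · ·
    · █ █ █ · · · ·
    █ █ █ · · · · ·
    · █ █ · · · · ·
    · █ █ · · · · ·
    · · · · · · · ·
    · · · · · · · ·
T1:
  2·area = 90
  edge (10, 2)→(13, 9): d=(3,7) right/bottom  bias=-1
  edge (13, 9)→(4, 18): d=(-9,9) right/bottom  bias=-1
  edge (4, 18)→(10, 2): d=(6,-16) top-left  bias=+0
    (4,2)@(9, 5): e=[16,72,2] → █
    (5,2)@(11, 5): e=[2,54,34] → █
    (6,2)@(13, 5): e=[-12,36,66] → ·
    (4,3)@(9, 7): e=[22,54,14] → █
    (6,3)@(13, 7): e=[-6,18,78] → ·
    (7,3)@(15, 7): e=[-20,0,110] → ·  [on edge]
    (4,4)@(9, 9): e=[28,36,26] → █
    (6,4)@(13, 9): e=[0,0,90] → ·  [on edge]
    (3,5)@(7, 11): e=[48,36,6] → █
    (5,5)@(11, 11): e=[20,0,70] → ·  [on edge]
    (3,6)@(7, 13): e=[54,18,18] → █
    (4,6)@(9, 13): e=[40,0,50] → ·  [on edge]
    (3,7)@(7, 15): e=[60,0,30] → ·  [on edge]
    (2,8)@(5, 17): e=[80,0,10] → ·  [on edge]
    (1,9)@(3, 19): e=[100,0,-10] → ·  [on edge]
  covered (9 px):
    · · · · · · · ·
    · · · · · · · ·
    · · · · █ █ · ·
    · · · · █ █ · ·
    · · · · █ █ · ·
    · · · █ █ · · ·
    · · · █ · · · ·
    · · · · · · · ·
    · · · · · · · ·
    · · · · · · · ·
T2:
  2·area = 96  (B↔C swapped to make it positive)
  edge (6, 16)→(0, 4): d=(-6,-12) top-left  bias=+0
  edge (0, 4)→(12, 12): d=(12,8) right/bottom  bias=-1
  edge (12, 12)→(6, 16): d=(-6,4) right/bottom  bias=-1
    (0,2)@(1, 5): e=[6,4,86] → █
    (1,2)@(3, 5): e=[30,-12,78] → ·
    (0,3)@(1, 7): e=[-6,28,74] → ·
    (1,3)@(3, 7): e=[18,12,66] → █
    (2,3)@(5, 7): e=[42,-4,58] → ·
    (1,4)@(3, 9): e=[6,36,54] → █
    (2,4)@(5, 9): e=[30,20,46] → █
    (3,4)@(7, 9): e=[54,4,38] → █
    (4,4)@(9, 9): e=[78,-12,30] → ·
    (1,5)@(3, 11): e=[-6,60,42] → ·
    (2,5)@(5, 11): e=[18,44,34] → █
    (4,5)@(9, 11): e=[66,12,18] → █
  covered (12 px):
    · · · · · · · ·
    · · · · · · · ·
    █ · · · · · · ·
    · █ · · · · · ·
    · █ █ █ · · · ·
    · · █ █ █ · · ·
    · · █ █ █ · · ·
    · · · █ · · · ·
    · · · · · · · ·
    · · · · · · · ·

Answer: 35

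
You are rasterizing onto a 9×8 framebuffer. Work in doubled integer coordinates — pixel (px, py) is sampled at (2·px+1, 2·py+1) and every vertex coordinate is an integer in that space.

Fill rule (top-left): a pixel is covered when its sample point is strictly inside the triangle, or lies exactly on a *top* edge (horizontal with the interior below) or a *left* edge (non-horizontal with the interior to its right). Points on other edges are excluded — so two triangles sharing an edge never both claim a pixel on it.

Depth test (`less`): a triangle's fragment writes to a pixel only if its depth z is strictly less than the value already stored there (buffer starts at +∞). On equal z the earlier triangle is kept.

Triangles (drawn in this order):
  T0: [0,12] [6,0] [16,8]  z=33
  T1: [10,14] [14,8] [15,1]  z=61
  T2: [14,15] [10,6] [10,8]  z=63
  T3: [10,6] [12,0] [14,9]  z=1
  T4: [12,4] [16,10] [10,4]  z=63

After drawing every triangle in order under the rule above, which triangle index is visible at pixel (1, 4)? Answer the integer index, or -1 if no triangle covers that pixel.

T0:
  2·area = 168
  edge (0, 12)→(6, 0): d=(6,-12) top-left  bias=+0
  edge (6, 0)→(16, 8): d=(10,8) right/bottom  bias=-1
  edge (16, 8)→(0, 12): d=(-16,4) right/bottom  bias=-1
    (3,0)@(7, 1): e=[18,2,148] → X
    (4,0)@(9, 1): e=[42,-14,140] → .
    (2,1)@(5, 3): e=[6,38,124] → X
    (4,1)@(9, 3): e=[54,6,108] → X
    (5,1)@(11, 3): e=[78,-10,100] → .
    (2,2)@(5, 5): e=[18,58,92] → X
    (5,2)@(11, 5): e=[90,10,68] → X
    (6,2)@(13, 5): e=[114,-6,60] → .
    (1,3)@(3, 7): e=[6,94,68] → X
    (6,3)@(13, 7): e=[126,14,28] → X
    (7,3)@(15, 7): e=[150,-2,20] → .
    (1,4)@(3, 9): e=[18,114,36] → X
  covered (21 px):
    . . . X . . . . .
    . . X X X . . . .
    . . X X X X . . .
    . X X X X X X . .
    . X X X X X . . .
    X X . . . . . . .
    . . . . . . . . .
    . . . . . . . . .
T1:
  2·area = 22  (B↔C swapped to make it positive)
  edge (10, 14)→(15, 1): d=(5,-13) top-left  bias=+0
  edge (15, 1)→(14, 8): d=(-1,7) right/bottom  bias=-1
  edge (14, 8)→(10, 14): d=(-4,6) right/bottom  bias=-1
    (7,0)@(15, 1): e=[0,0,22] → .  [on edge]
    (6,3)@(13, 7): e=[4,8,10] → X
    (7,3)@(15, 7): e=[30,-6,-2] → .
    (6,4)@(13, 9): e=[14,6,2] → X
    (7,4)@(15, 9): e=[40,-8,-10] → .
    (6,5)@(13, 11): e=[24,4,-6] → .
    (6,7)@(13, 15): e=[44,0,-22] → .  [on edge]
  covered (2 px):
    . . . . . . . . .
    . . . . . . . . .
    . . . . . . . . .
    . . . . . . X . .
    . . . . . . X . .
    . . . . . . . . .
    . . . . . . . . .
    . . . . . . . . .
T2:
  2·area = 8  (B↔C swapped to make it positive)
  edge (14, 15)→(10, 8): d=(-4,-7) top-left  bias=+0
  edge (10, 8)→(10, 6): d=(0,-2) top-left  bias=+0
  edge (10, 6)→(14, 15): d=(4,9) right/bottom  bias=-1
    (5,4)@(11, 9): e=[3,2,3] → X
    (6,4)@(13, 9): e=[17,6,-15] → .
    (5,5)@(11, 11): e=[-5,2,11] → .
    (6,6)@(13, 13): e=[1,6,1] → X
    (7,6)@(15, 13): e=[15,10,-17] → .
    (6,7)@(13, 15): e=[-7,6,9] → .
  covered (2 px):
    . . . . . . . . .
    . . . . . . . . .
    . . . . . . . . .
    . . . . . . . . .
    . . . . . X . . .
    . . . . . . . . .
    . . . . . . X . .
    . . . . . . . . .
T3:
  2·area = 30
  edge (10, 6)→(12, 0): d=(2,-6) top-left  bias=+0
  edge (12, 0)→(14, 9): d=(2,9) right/bottom  bias=-1
  edge (14, 9)→(10, 6): d=(-4,-3) top-left  bias=+0
    (5,1)@(11, 3): e=[0,15,15] → X  [on edge]
    (6,1)@(13, 3): e=[12,-3,21] → .
    (5,2)@(11, 5): e=[4,19,7] → X
    (6,2)@(13, 5): e=[16,1,13] → X
    (7,2)@(15, 5): e=[28,-17,19] → .
    (5,3)@(11, 7): e=[8,23,-1] → .
    (6,3)@(13, 7): e=[20,5,5] → X
    (7,3)@(15, 7): e=[32,-13,11] → .
    (4,4)@(9, 9): e=[0,45,-15] → .  [on edge]
    (6,4)@(13, 9): e=[24,9,-3] → .
    (3,7)@(7, 15): e=[0,75,-45] → .  [on edge]
  covered (4 px):
    . . . . . . . . .
    . . . . . X . . .
    . . . . . X X . .
    . . . . . . X . .
    . . . . . . . . .
    . . . . . . . . .
    . . . . . . . . .
    . . . . . . . . .
T4:
  2·area = 12
  edge (12, 4)→(16, 10): d=(4,6) right/bottom  bias=-1
  edge (16, 10)→(10, 4): d=(-6,-6) top-left  bias=+0
  edge (10, 4)→(12, 4): d=(2,0) top-left  bias=+0
    (3,0)@(7, 1): e=[18,0,-6] → .  [on edge]
    (4,1)@(9, 3): e=[14,0,-2] → .  [on edge]
    (5,2)@(11, 5): e=[10,0,2] → X  [on edge]
    (6,2)@(13, 5): e=[-2,12,2] → .
    (5,3)@(11, 7): e=[18,-12,6] → .
    (6,3)@(13, 7): e=[6,0,6] → X  [on edge]
    (7,3)@(15, 7): e=[-6,12,6] → .
    (6,4)@(13, 9): e=[14,-12,10] → .
    (7,4)@(15, 9): e=[2,0,10] → X  [on edge]
    (8,4)@(17, 9): e=[-10,12,10] → .
    (7,5)@(15, 11): e=[10,-12,14] → .
    (8,5)@(17, 11): e=[-2,0,14] → .  [on edge]
  covered (3 px):
    . . . . . . . . .
    . . . . . . . . .
    . . . . . X . . .
    . . . . . . X . .
    . . . . . . . X .
    . . . . . . . . .
    . . . . . . . . .
    . . . . . . . . .

Z-buffer (winner per pixel, '.' = empty):
  . . . 0 . . . . .
  . . 0 0 0 3 . . .
  . . 0 0 0 3 3 . .
  . 0 0 0 0 0 3 . .
  . 0 0 0 0 0 1 4 .
  0 0 . . . . . . .
  . . . . . . 2 . .
  . . . . . . . . .

Answer: 0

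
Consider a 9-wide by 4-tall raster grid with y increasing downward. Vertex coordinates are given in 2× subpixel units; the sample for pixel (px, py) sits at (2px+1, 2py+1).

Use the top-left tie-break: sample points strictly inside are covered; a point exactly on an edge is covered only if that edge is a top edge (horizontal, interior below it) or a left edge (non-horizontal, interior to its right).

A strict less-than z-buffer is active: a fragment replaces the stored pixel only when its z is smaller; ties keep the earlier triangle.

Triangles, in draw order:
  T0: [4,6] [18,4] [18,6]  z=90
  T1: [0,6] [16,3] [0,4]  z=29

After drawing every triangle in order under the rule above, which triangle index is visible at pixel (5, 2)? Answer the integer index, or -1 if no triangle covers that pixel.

T0:
  2·area = 28
  edge (4, 6)→(18, 4): d=(14,-2) top-left  bias=+0
  edge (18, 4)→(18, 6): d=(0,2) right/bottom  bias=-1
  edge (18, 6)→(4, 6): d=(-14,0) right/bottom  bias=-1
    (5,2)@(11, 5): e=[0,14,14] → #  [on edge]
    (6,2)@(13, 5): e=[4,10,14] → #
    (7,2)@(15, 5): e=[8,6,14] → #
    (8,2)@(17, 5): e=[12,2,14] → #
    (5,3)@(11, 7): e=[28,14,-14] → ·
    (6,3)@(13, 7): e=[32,10,-14] → ·
    (7,3)@(15, 7): e=[36,6,-14] → ·
    (8,3)@(17, 7): e=[40,2,-14] → ·
  covered (4 px):
    · · · · · · · · ·
    · · · · · · · · ·
    · · · · · # # # #
    · · · · · · · · ·
T1:
  2·area = 32  (B↔C swapped to make it positive)
  edge (0, 6)→(0, 4): d=(0,-2) top-left  bias=+0
  edge (0, 4)→(16, 3): d=(16,-1) top-left  bias=+0
  edge (16, 3)→(0, 6): d=(-16,3) right/bottom  bias=-1
    (0,2)@(1, 5): e=[2,17,13] → #
    (1,2)@(3, 5): e=[6,19,7] → #
    (2,2)@(5, 5): e=[10,21,1] → #
    (3,2)@(7, 5): e=[14,23,-5] → ·
    (0,3)@(1, 7): e=[2,49,-19] → ·
    (1,3)@(3, 7): e=[6,51,-25] → ·
    (2,3)@(5, 7): e=[10,53,-31] → ·
  covered (3 px):
    · · · · · · · · ·
    · · · · · · · · ·
    # # # · · · · · ·
    · · · · · · · · ·

Z-buffer (winner per pixel, '.' = empty):
  . . . . . . . . .
  . . . . . . . . .
  1 1 1 . . 0 0 0 0
  . . . . . . . . .

Result: 0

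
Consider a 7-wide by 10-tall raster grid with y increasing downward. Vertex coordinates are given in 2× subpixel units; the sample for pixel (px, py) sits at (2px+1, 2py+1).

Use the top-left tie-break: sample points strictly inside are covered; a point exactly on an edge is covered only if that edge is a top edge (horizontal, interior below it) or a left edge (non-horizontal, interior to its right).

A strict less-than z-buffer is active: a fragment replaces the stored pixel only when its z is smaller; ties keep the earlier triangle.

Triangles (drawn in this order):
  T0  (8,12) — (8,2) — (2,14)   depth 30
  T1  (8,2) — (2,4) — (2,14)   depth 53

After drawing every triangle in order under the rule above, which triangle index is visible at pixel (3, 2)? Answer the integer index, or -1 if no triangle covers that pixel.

T0:
  2·area = 60  (B↔C swapped to make it positive)
  edge (8, 12)→(2, 14): d=(-6,2) right/bottom  bias=-1
  edge (2, 14)→(8, 2): d=(6,-12) top-left  bias=+0
  edge (8, 2)→(8, 12): d=(0,10) right/bottom  bias=-1
    (3,2)@(7, 5): e=[44,6,10] → X
    (4,2)@(9, 5): e=[40,30,-10] → .
    (3,3)@(7, 7): e=[32,18,10] → X
    (4,3)@(9, 7): e=[28,42,-10] → .
    (2,4)@(5, 9): e=[24,6,30] → X
    (4,4)@(9, 9): e=[16,54,-10] → .
    (2,5)@(5, 11): e=[12,18,30] → X
    (4,5)@(9, 11): e=[4,66,-10] → .
    (5,5)@(11, 11): e=[0,90,-30] → .  [on edge]
    (1,6)@(3, 13): e=[4,6,50] → X
    (2,6)@(5, 13): e=[0,30,30] → .  [on edge]
    (3,6)@(7, 13): e=[-4,54,10] → .
  covered (7 px):
    . . . . . . .
    . . . . . . .
    . . . X . . .
    . . . X . . .
    . . X X . . .
    . . X X . . .
    . X . . . . .
    . . . . . . .
    . . . . . . .
    . . . . . . .
T1:
  2·area = 60  (B↔C swapped to make it positive)
  edge (8, 2)→(2, 14): d=(-6,12) right/bottom  bias=-1
  edge (2, 14)→(2, 4): d=(0,-10) top-left  bias=+0
  edge (2, 4)→(8, 2): d=(6,-2) top-left  bias=+0
    (5,0)@(11, 1): e=[-30,90,0] → .  [on edge]
    (2,1)@(5, 3): e=[30,30,0] → X  [on edge]
    (3,1)@(7, 3): e=[6,50,4] → X
    (4,1)@(9, 3): e=[-18,70,8] → .
    (1,2)@(3, 5): e=[42,10,8] → X
    (3,2)@(7, 5): e=[-6,50,16] → .
    (1,3)@(3, 7): e=[30,10,20] → X
    (3,3)@(7, 7): e=[-18,50,28] → .
    (1,4)@(3, 9): e=[18,10,32] → X
    (2,4)@(5, 9): e=[-6,30,36] → .
    (1,5)@(3, 11): e=[6,10,44] → X
    (2,5)@(5, 11): e=[-18,30,48] → .
  covered (8 px):
    . . . . . . .
    . . X X . . .
    . X X . . . .
    . X X . . . .
    . X . . . . .
    . X . . . . .
    . . . . . . .
    . . . . . . .
    . . . . . . .
    . . . . . . .

Z-buffer (winner per pixel, '.' = empty):
  . . . . . . .
  . . 1 1 . . .
  . 1 1 0 . . .
  . 1 1 0 . . .
  . 1 0 0 . . .
  . 1 0 0 . . .
  . 0 . . . . .
  . . . . . . .
  . . . . . . .
  . . . . . . .

Answer: 0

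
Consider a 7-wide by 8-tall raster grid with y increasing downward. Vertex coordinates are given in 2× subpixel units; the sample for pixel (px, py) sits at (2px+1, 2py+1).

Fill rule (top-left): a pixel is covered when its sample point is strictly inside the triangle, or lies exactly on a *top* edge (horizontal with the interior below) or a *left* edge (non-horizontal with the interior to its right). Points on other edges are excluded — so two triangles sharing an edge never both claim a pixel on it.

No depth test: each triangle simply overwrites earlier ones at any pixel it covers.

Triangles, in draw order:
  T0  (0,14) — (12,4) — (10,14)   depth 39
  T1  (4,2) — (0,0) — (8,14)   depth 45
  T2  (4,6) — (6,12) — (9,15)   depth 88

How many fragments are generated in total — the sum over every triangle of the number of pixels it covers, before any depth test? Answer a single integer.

T0:
  2·area = 100
  edge (0, 14)→(12, 4): d=(12,-10) top-left  bias=+0
  edge (12, 4)→(10, 14): d=(-2,10) right/bottom  bias=-1
  edge (10, 14)→(0, 14): d=(-10,0) right/bottom  bias=-1
    (5,2)@(11, 5): e=[2,8,90] → X
    (6,2)@(13, 5): e=[22,-12,90] → .
    (4,3)@(9, 7): e=[6,24,70] → X
    (6,3)@(13, 7): e=[46,-16,70] → .
    (3,4)@(7, 9): e=[10,40,50] → X
    (5,4)@(11, 9): e=[50,0,50] → .  [on edge]
    (2,5)@(5, 11): e=[14,56,30] → X
    (5,5)@(11, 11): e=[74,-4,30] → .
    (1,6)@(3, 13): e=[18,72,10] → X
    (5,6)@(11, 13): e=[98,-8,10] → .
    (1,7)@(3, 15): e=[42,68,-10] → .
    (2,7)@(5, 15): e=[62,48,-10] → .
  covered (12 px):
    . . . . . . .
    . . . . . . .
    . . . . . X .
    . . . . X X .
    . . . X X . .
    . . X X X . .
    . X X X X . .
    . . . . . . .
T1:
  2·area = 40  (B↔C swapped to make it positive)
  edge (4, 2)→(8, 14): d=(4,12) right/bottom  bias=-1
  edge (8, 14)→(0, 0): d=(-8,-14) top-left  bias=+0
  edge (0, 0)→(4, 2): d=(4,2) right/bottom  bias=-1
    (0,0)@(1, 1): e=[32,6,2] → X
    (1,0)@(3, 1): e=[8,34,-2] → .
    (0,1)@(1, 3): e=[40,-10,10] → .
    (1,1)@(3, 3): e=[16,18,6] → X
    (2,1)@(5, 3): e=[-8,46,2] → .
    (1,2)@(3, 5): e=[24,2,14] → X
    (2,2)@(5, 5): e=[0,30,10] → .  [on edge]
    (1,3)@(3, 7): e=[32,-14,22] → .
    (2,3)@(5, 7): e=[8,14,18] → X
    (3,3)@(7, 7): e=[-16,42,14] → .
    (2,4)@(5, 9): e=[16,-2,26] → .
    (3,5)@(7, 11): e=[0,10,30] → .  [on edge]
  covered (4 px):
    X . . . . . .
    . X . . . . .
    . X . . . . .
    . . X . . . .
    . . . . . . .
    . . . . . . .
    . . . . . . .
    . . . . . . .
T2:
  2·area = 12  (B↔C swapped to make it positive)
  edge (4, 6)→(9, 15): d=(5,9) right/bottom  bias=-1
  edge (9, 15)→(6, 12): d=(-3,-3) top-left  bias=+0
  edge (6, 12)→(4, 6): d=(-2,-6) top-left  bias=+0
    (1,1)@(3, 3): e=[-6,18,0] → .  [on edge]
    (0,3)@(1, 7): e=[32,0,-20] → .  [on edge]
    (1,4)@(3, 9): e=[24,0,-12] → .  [on edge]
    (2,4)@(5, 9): e=[6,6,0] → X  [on edge]
    (3,4)@(7, 9): e=[-12,12,12] → .
    (2,5)@(5, 11): e=[16,0,-4] → .  [on edge]
    (3,6)@(7, 13): e=[8,0,4] → X  [on edge]
    (4,6)@(9, 13): e=[-10,6,16] → .
    (3,7)@(7, 15): e=[18,-6,0] → .  [on edge]
    (4,7)@(9, 15): e=[0,0,12] → .  [on edge]
  covered (2 px):
    . . . . . . .
    . . . . . . .
    . . . . . . .
    . . . . . . .
    . . X . . . .
    . . . . . . .
    . . . X . . .
    . . . . . . .

Final: 18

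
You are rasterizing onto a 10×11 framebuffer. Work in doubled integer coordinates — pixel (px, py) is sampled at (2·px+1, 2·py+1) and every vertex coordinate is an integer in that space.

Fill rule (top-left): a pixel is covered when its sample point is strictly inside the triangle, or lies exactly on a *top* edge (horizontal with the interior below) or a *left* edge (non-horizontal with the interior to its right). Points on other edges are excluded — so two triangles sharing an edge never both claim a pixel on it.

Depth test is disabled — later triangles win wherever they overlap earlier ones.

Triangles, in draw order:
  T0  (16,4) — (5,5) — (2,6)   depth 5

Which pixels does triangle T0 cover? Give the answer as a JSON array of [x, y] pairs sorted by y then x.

T0:
  2·area = 8  (B↔C swapped to make it positive)
  edge (16, 4)→(2, 6): d=(-14,2) right/bottom  bias=-1
  edge (2, 6)→(5, 5): d=(3,-1) top-left  bias=+0
  edge (5, 5)→(16, 4): d=(11,-1) top-left  bias=+0
    (8,0)@(17, 1): e=[40,0,-32] → ·  [on edge]
    (5,1)@(11, 3): e=[24,0,-16] → ·  [on edge]
    (2,2)@(5, 5): e=[8,0,0] → #  [on edge]
    (3,2)@(7, 5): e=[4,2,2] → #
    (4,2)@(9, 5): e=[0,4,4] → ·  [on edge]
    (2,3)@(5, 7): e=[-20,6,22] → ·
    (3,3)@(7, 7): e=[-24,8,24] → ·
  covered (2 px):
    · · · · · · · · · ·
    · · · · · · · · · ·
    · · # # · · · · · ·
    · · · · · · · · · ·
    · · · · · · · · · ·
    · · · · · · · · · ·
    · · · · · · · · · ·
    · · · · · · · · · ·
    · · · · · · · · · ·
    · · · · · · · · · ·
    · · · · · · · · · ·

Answer: [[2,2],[3,2]]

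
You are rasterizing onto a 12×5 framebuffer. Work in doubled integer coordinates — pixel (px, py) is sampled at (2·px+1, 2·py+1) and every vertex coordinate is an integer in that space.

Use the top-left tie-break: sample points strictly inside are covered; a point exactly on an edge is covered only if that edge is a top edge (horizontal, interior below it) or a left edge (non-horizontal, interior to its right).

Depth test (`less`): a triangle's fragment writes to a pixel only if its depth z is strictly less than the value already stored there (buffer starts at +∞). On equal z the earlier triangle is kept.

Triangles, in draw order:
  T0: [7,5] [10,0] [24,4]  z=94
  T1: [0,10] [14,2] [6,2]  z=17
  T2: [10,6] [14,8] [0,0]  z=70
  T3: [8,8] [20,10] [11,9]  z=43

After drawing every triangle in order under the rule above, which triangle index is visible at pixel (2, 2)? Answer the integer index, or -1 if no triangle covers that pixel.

T0:
  2·area = 82
  edge (7, 5)→(10, 0): d=(3,-5) top-left  bias=+0
  edge (10, 0)→(24, 4): d=(14,4) right/bottom  bias=-1
  edge (24, 4)→(7, 5): d=(-17,1) right/bottom  bias=-1
    (5,0)@(11, 1): e=[8,10,64] → X
    (6,0)@(13, 1): e=[18,2,62] → X
    (7,0)@(15, 1): e=[28,-6,60] → .
    (4,1)@(9, 3): e=[4,46,32] → X
    (7,1)@(15, 3): e=[34,22,26] → X
    (8,1)@(17, 3): e=[44,14,24] → X
    (9,1)@(19, 3): e=[54,6,22] → X
    (10,1)@(21, 3): e=[64,-2,20] → .
    (3,2)@(7, 5): e=[0,82,0] → .  [on edge]
    (4,2)@(9, 5): e=[10,74,-2] → .
    (5,2)@(11, 5): e=[20,66,-4] → .
    (6,2)@(13, 5): e=[30,58,-6] → .
  covered (8 px):
    . . . . . X X . . . . .
    . . . . X X X X X X . .
    . . . . . . . . . . . .
    . . . . . . . . . . . .
    . . . . . . . . . . . .
T1:
  2·area = 64  (B↔C swapped to make it positive)
  edge (0, 10)→(6, 2): d=(6,-8) top-left  bias=+0
  edge (6, 2)→(14, 2): d=(8,0) top-left  bias=+0
  edge (14, 2)→(0, 10): d=(-14,8) right/bottom  bias=-1
    (3,1)@(7, 3): e=[14,8,42] → X
    (4,1)@(9, 3): e=[30,8,26] → X
    (5,1)@(11, 3): e=[46,8,10] → X
    (6,1)@(13, 3): e=[62,8,-6] → .
    (2,2)@(5, 5): e=[10,24,30] → X
    (4,2)@(9, 5): e=[42,24,-2] → .
    (5,2)@(11, 5): e=[58,24,-18] → .
    (1,3)@(3, 7): e=[6,40,18] → X
    (3,3)@(7, 7): e=[38,40,-14] → .
    (0,4)@(1, 9): e=[2,56,6] → X
    (1,4)@(3, 9): e=[18,56,-10] → .
    (2,4)@(5, 9): e=[34,56,-26] → .
  covered (8 px):
    . . . . . . . . . . . .
    . . . X X X . . . . . .
    . . X X . . . . . . . .
    . X X . . . . . . . . .
    X . . . . . . . . . . .
T2:
  2·area = 4  (B↔C swapped to make it positive)
  edge (10, 6)→(0, 0): d=(-10,-6) top-left  bias=+0
  edge (0, 0)→(14, 8): d=(14,8) right/bottom  bias=-1
  edge (14, 8)→(10, 6): d=(-4,-2) top-left  bias=+0
    (2,1)@(5, 3): e=[0,2,2] → X  [on edge]
    (3,1)@(7, 3): e=[12,-14,6] → .
    (2,2)@(5, 5): e=[-20,30,-6] → .
    (7,4)@(15, 9): e=[0,6,-2] → .  [on edge]
  covered (1 px):
    . . . . . . . . . . . .
    . . X . . . . . . . . .
    . . . . . . . . . . . .
    . . . . . . . . . . . .
    . . . . . . . . . . . .
T3:
  2·area = 6
  edge (8, 8)→(20, 10): d=(12,2) right/bottom  bias=-1
  edge (20, 10)→(11, 9): d=(-9,-1) top-left  bias=+0
  edge (11, 9)→(8, 8): d=(-3,-1) top-left  bias=+0
    (2,3)@(5, 7): e=[-6,12,0] → .  [on edge]
    (5,4)@(11, 9): e=[6,0,0] → X  [on edge]
    (6,4)@(13, 9): e=[2,2,2] → X
    (7,4)@(15, 9): e=[-2,4,4] → .
  covered (2 px):
    . . . . . . . . . . . .
    . . . . . . . . . . . .
    . . . . . . . . . . . .
    . . . . . . . . . . . .
    . . . . . X X . . . . .

Z-buffer (winner per pixel, '.' = empty):
  . . . . . 0 0 . . . . .
  . . 2 1 1 1 0 0 0 0 . .
  . . 1 1 . . . . . . . .
  . 1 1 . . . . . . . . .
  1 . . . . 3 3 . . . . .

Answer: 1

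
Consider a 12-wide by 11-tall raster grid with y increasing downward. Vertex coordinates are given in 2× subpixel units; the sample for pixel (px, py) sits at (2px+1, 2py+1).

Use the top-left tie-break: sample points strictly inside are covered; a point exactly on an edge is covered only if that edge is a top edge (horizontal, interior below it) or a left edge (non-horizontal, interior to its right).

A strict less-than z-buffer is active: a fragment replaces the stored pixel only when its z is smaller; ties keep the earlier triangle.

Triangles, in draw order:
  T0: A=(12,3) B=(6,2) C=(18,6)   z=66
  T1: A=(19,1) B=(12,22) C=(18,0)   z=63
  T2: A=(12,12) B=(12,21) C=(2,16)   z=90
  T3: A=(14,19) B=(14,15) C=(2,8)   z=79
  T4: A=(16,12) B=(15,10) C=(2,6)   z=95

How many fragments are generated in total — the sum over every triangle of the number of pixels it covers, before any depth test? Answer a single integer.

T0:
  2·area = 12  (B↔C swapped to make it positive)
  edge (12, 3)→(18, 6): d=(6,3) right/bottom  bias=-1
  edge (18, 6)→(6, 2): d=(-12,-4) top-left  bias=+0
  edge (6, 2)→(12, 3): d=(6,1) right/bottom  bias=-1
    (1,0)@(3, 1): e=[15,0,-3] → ·  [on edge]
    (4,1)@(9, 3): e=[9,0,3] → #  [on edge]
    (5,1)@(11, 3): e=[3,8,1] → #
    (6,1)@(13, 3): e=[-3,16,-1] → ·
    (4,2)@(9, 5): e=[21,-24,15] → ·
    (5,2)@(11, 5): e=[15,-16,13] → ·
    (7,2)@(15, 5): e=[3,0,9] → #  [on edge]
    (8,2)@(17, 5): e=[-3,8,7] → ·
    (7,3)@(15, 7): e=[15,-24,21] → ·
    (10,3)@(21, 7): e=[-3,0,15] → ·  [on edge]
  covered (3 px):
    · · · · · · · · · · · ·
    · · · · # # · · · · · ·
    · · · · · · · # · · · ·
    · · · · · · · · · · · ·
    · · · · · · · · · · · ·
    · · · · · · · · · · · ·
    · · · · · · · · · · · ·
    · · · · · · · · · · · ·
    · · · · · · · · · · · ·
    · · · · · · · · · · · ·
    · · · · · · · · · · · ·
T1:
  2·area = 28
  edge (19, 1)→(12, 22): d=(-7,21) right/bottom  bias=-1
  edge (12, 22)→(18, 0): d=(6,-22) top-left  bias=+0
  edge (18, 0)→(19, 1): d=(1,1) right/bottom  bias=-1
    (9,0)@(19, 1): e=[0,28,0] → ·  [on edge]
    (10,1)@(21, 3): e=[-56,84,0] → ·  [on edge]
    (8,2)@(17, 5): e=[14,8,6] → #
    (9,2)@(19, 5): e=[-28,52,4] → ·
    (11,2)@(23, 5): e=[-112,140,0] → ·  [on edge]
    (8,3)@(17, 7): e=[0,20,8] → ·  [on edge]
    (7,5)@(15, 11): e=[14,0,14] → #  [on edge]
    (8,5)@(17, 11): e=[-28,44,12] → ·
    (7,6)@(15, 13): e=[0,12,16] → ·  [on edge]
    (6,9)@(13, 19): e=[0,4,24] → ·  [on edge]
  covered (2 px):
    · · · · · · · · · · · ·
    · · · · · · · · · · · ·
    · · · · · · · · # · · ·
    · · · · · · · · · · · ·
    · · · · · · · · · · · ·
    · · · · · · · # · · · ·
    · · · · · · · · · · · ·
    · · · · · · · · · · · ·
    · · · · · · · · · · · ·
    · · · · · · · · · · · ·
    · · · · · · · · · · · ·
T2:
  2·area = 90
  edge (12, 12)→(12, 21): d=(0,9) right/bottom  bias=-1
  edge (12, 21)→(2, 16): d=(-10,-5) top-left  bias=+0
  edge (2, 16)→(12, 12): d=(10,-4) top-left  bias=+0
    (5,6)@(11, 13): e=[9,75,6] → #
    (6,6)@(13, 13): e=[-9,85,14] → ·
    (2,7)@(5, 15): e=[63,25,2] → #
    (3,7)@(7, 15): e=[45,35,10] → #
    (4,7)@(9, 15): e=[27,45,18] → #
    (6,7)@(13, 15): e=[-9,65,34] → ·
    (2,8)@(5, 17): e=[63,5,22] → #
    (6,8)@(13, 17): e=[-9,45,54] → ·
    (2,9)@(5, 19): e=[63,-15,42] → ·
    (3,9)@(7, 19): e=[45,-5,50] → ·
    (4,9)@(9, 19): e=[27,5,58] → #
    (6,9)@(13, 19): e=[-9,25,74] → ·
  covered (11 px):
    · · · · · · · · · · · ·
    · · · · · · · · · · · ·
    · · · · · · · · · · · ·
    · · · · · · · · · · · ·
    · · · · · · · · · · · ·
    · · · · · · · · · · · ·
    · · · · · # · · · · · ·
    · · # # # # · · · · · ·
    · · # # # # · · · · · ·
    · · · · # # · · · · · ·
    · · · · · · · · · · · ·
T3:
  2·area = 48  (B↔C swapped to make it positive)
  edge (14, 19)→(2, 8): d=(-12,-11) top-left  bias=+0
  edge (2, 8)→(14, 15): d=(12,7) right/bottom  bias=-1
  edge (14, 15)→(14, 19): d=(0,4) right/bottom  bias=-1
    (3,5)@(7, 11): e=[19,1,28] → #
    (4,5)@(9, 11): e=[41,-13,20] → ·
    (3,6)@(7, 13): e=[-5,25,28] → ·
    (4,6)@(9, 13): e=[17,11,20] → #
    (5,6)@(11, 13): e=[39,-3,12] → ·
    (4,7)@(9, 15): e=[-7,35,20] → ·
    (5,7)@(11, 15): e=[15,21,12] → #
    (6,7)@(13, 15): e=[37,7,4] → #
    (7,7)@(15, 15): e=[59,-7,-4] → ·
    (5,8)@(11, 17): e=[-9,45,12] → ·
    (6,8)@(13, 17): e=[13,31,4] → #
    (7,8)@(15, 17): e=[35,17,-4] → ·
  covered (5 px):
    · · · · · · · · · · · ·
    · · · · · · · · · · · ·
    · · · · · · · · · · · ·
    · · · · · · · · · · · ·
    · · · · · · · · · · · ·
    · · · # · · · · · · · ·
    · · · · # · · · · · · ·
    · · · · · # # · · · · ·
    · · · · · · # · · · · ·
    · · · · · · · · · · · ·
    · · · · · · · · · · · ·
T4:
  2·area = 22  (B↔C swapped to make it positive)
  edge (16, 12)→(2, 6): d=(-14,-6) top-left  bias=+0
  edge (2, 6)→(15, 10): d=(13,4) right/bottom  bias=-1
  edge (15, 10)→(16, 12): d=(1,2) right/bottom  bias=-1
    (2,3)@(5, 7): e=[4,1,17] → #
    (3,3)@(7, 7): e=[16,-7,13] → ·
    (2,4)@(5, 9): e=[-24,27,19] → ·
    (4,4)@(9, 9): e=[0,11,11] → #  [on edge]
    (5,4)@(11, 9): e=[12,3,7] → #
    (6,4)@(13, 9): e=[24,-5,3] → ·
    (4,5)@(9, 11): e=[-28,37,13] → ·
    (5,5)@(11, 11): e=[-16,29,9] → ·
    (7,5)@(15, 11): e=[8,13,1] → #
    (8,5)@(17, 11): e=[20,5,-3] → ·
    (7,6)@(15, 13): e=[-20,39,3] → ·
    (11,7)@(23, 15): e=[0,33,-11] → ·  [on edge]
  covered (4 px):
    · · · · · · · · · · · ·
    · · · · · · · · · · · ·
    · · · · · · · · · · · ·
    · · # · · · · · · · · ·
    · · · · # # · · · · · ·
    · · · · · · · # · · · ·
    · · · · · · · · · · · ·
    · · · · · · · · · · · ·
    · · · · · · · · · · · ·
    · · · · · · · · · · · ·
    · · · · · · · · · · · ·

Final: 25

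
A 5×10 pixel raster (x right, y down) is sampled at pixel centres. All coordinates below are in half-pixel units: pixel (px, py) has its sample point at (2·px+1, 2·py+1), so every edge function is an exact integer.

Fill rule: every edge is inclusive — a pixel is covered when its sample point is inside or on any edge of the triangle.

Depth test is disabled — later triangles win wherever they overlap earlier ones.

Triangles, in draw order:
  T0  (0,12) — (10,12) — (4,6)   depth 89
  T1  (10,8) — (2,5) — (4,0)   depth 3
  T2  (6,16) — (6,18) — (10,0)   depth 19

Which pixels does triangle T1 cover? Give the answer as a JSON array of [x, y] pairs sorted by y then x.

T0:
  2·area = 60  (B↔C swapped to make it positive)
  edge (0, 12)→(4, 6): d=(4,-6) inclusive
  edge (4, 6)→(10, 12): d=(6,6) inclusive
  edge (10, 12)→(0, 12): d=(-10,0) inclusive
    (0,1)@(1, 3): e=[-30,0,90] → ·  [on edge]
    (1,2)@(3, 5): e=[-10,0,70] → ·  [on edge]
    (2,3)@(5, 7): e=[10,0,50] → █  [on edge]
    (3,3)@(7, 7): e=[22,-12,50] → ·
    (1,4)@(3, 9): e=[6,24,30] → █
    (3,4)@(7, 9): e=[30,0,30] → █  [on edge]
    (4,4)@(9, 9): e=[42,-12,30] → ·
    (0,5)@(1, 11): e=[2,48,10] → █
    (4,5)@(9, 11): e=[50,0,10] → █  [on edge]
    (0,6)@(1, 13): e=[10,60,-10] → ·
    (1,6)@(3, 13): e=[22,48,-10] → ·
    (2,6)@(5, 13): e=[34,36,-10] → ·
  covered (9 px):
    · · · · ·
    · · · · ·
    · · · · ·
    · · █ · ·
    · █ █ █ ·
    █ █ █ █ █
    · · · · ·
    · · · · ·
    · · · · ·
    · · · · ·
T1:
  2·area = 46
  edge (10, 8)→(2, 5): d=(-8,-3) inclusive
  edge (2, 5)→(4, 0): d=(2,-5) inclusive
  edge (4, 0)→(10, 8): d=(6,8) inclusive
    (1,1)@(3, 3): e=[19,1,26] → █
    (2,1)@(5, 3): e=[25,11,10] → █
    (3,1)@(7, 3): e=[31,21,-6] → ·
    (1,2)@(3, 5): e=[3,5,38] → █
    (3,2)@(7, 5): e=[15,25,6] → █
    (4,2)@(9, 5): e=[21,35,-10] → ·
    (1,3)@(3, 7): e=[-13,9,50] → ·
    (2,3)@(5, 7): e=[-7,19,34] → ·
    (3,3)@(7, 7): e=[-1,29,18] → ·
    (4,3)@(9, 7): e=[5,39,2] → █
    (4,4)@(9, 9): e=[-11,43,14] → ·
  covered (6 px):
    · · · · ·
    · █ █ · ·
    · █ █ █ ·
    · · · · █
    · · · · ·
    · · · · ·
    · · · · ·
    · · · · ·
    · · · · ·
    · · · · ·
T2:
  2·area = 8  (B↔C swapped to make it positive)
  edge (6, 16)→(10, 0): d=(4,-16) inclusive
  edge (10, 0)→(6, 18): d=(-4,18) inclusive
  edge (6, 18)→(6, 16): d=(0,-2) inclusive
    (3,6)@(7, 13): e=[4,2,2] → █
    (4,6)@(9, 13): e=[36,-34,6] → ·
    (3,7)@(7, 15): e=[12,-6,2] → ·
  covered (1 px):
    · · · · ·
    · · · · ·
    · · · · ·
    · · · · ·
    · · · · ·
    · · · · ·
    · · · █ ·
    · · · · ·
    · · · · ·
    · · · · ·

Final: [[1,1],[2,1],[1,2],[2,2],[3,2],[4,3]]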